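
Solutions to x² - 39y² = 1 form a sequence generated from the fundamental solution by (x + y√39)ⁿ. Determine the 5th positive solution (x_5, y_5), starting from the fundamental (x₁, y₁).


Step 1: Find the fundamental solution (x₁, y₁) of x² - 39y² = 1.
  Expand √39 as a continued fraction. a₀ = ⌊√39⌋ = 6; iterate m_{k+1} = d_k·a_k − m_k, d_{k+1} = (39 − m_{k+1}²)/d_k, a_{k+1} = ⌊(a₀ + m_{k+1})/d_{k+1}⌋ (starting m₀ = 0, d₀ = 1), with convergents p_k = a_k·p_{k-1} + p_{k-2}, q_k = a_k·q_{k-1} + q_{k-2} (p₋₁ = 1, q₋₁ = 0):
  k = 0: a₀ = 6; p₀/q₀ = 6/1; p₀² − 39·q₀² = 36 − 39 = -3.
  k = 1: m = 6, d = 3, a = ⌊(6 + 6)/3⌋ = 4; p/q = (4·6 + 1)/(4·1 + 0) = 25/4; p² − 39·q² = 625 − 624 = 1.
  The first convergent with p² − 39·q² = 1 gives the fundamental solution (x₁, y₁) = (25, 4).
Step 2: Apply the recurrence (x_{n+1}, y_{n+1}) = (x₁x_n + 39y₁y_n, x₁y_n + y₁x_n) repeatedly.
  From (x_1, y_1) = (25, 4): x_2 = 25·25 + 39·4·4 = 1249; y_2 = 25·4 + 4·25 = 200.
  From (x_2, y_2) = (1249, 200): x_3 = 25·1249 + 39·4·200 = 62425; y_3 = 25·200 + 4·1249 = 9996.
  From (x_3, y_3) = (62425, 9996): x_4 = 25·62425 + 39·4·9996 = 3120001; y_4 = 25·9996 + 4·62425 = 499600.
  From (x_4, y_4) = (3120001, 499600): x_5 = 25·3120001 + 39·4·499600 = 155937625; y_5 = 25·499600 + 4·3120001 = 24970004.
Step 3: Verify x_5² - 39·y_5² = 24316542890640625 - 24316542890640624 = 1 (should be 1). ✓

(x_1, y_1) = (25, 4); (x_5, y_5) = (155937625, 24970004).


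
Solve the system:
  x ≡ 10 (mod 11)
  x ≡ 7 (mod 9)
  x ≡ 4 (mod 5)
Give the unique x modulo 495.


Moduli 11, 9, 5 are pairwise coprime; by CRT there is a unique solution modulo M = 11 · 9 · 5 = 495.
Solve pairwise, accumulating the modulus:
  Start with x ≡ 10 (mod 11).
  Combine with x ≡ 7 (mod 9): since gcd(11, 9) = 1, we get a unique residue mod 99.
    Write x = 10 + 11·t and substitute into x ≡ 7 (mod 9): 11·t ≡ 7 − 10 = -3 (mod 9).
    Reduce coefficients mod 9: 2·t ≡ 6 (mod 9).
    The inverse of 2 mod 9 is 5 (since 2·5 = 10 = 1·9 + 1), so t ≡ 5·6 = 30 ≡ 3 (mod 9).
    Then x = 10 + 11·3 = 43, valid modulo lcm(11, 9) = 99: x ≡ 43 (mod 99).
  Combine with x ≡ 4 (mod 5): since gcd(99, 5) = 1, we get a unique residue mod 495.
    Write x = 43 + 99·t and substitute into x ≡ 4 (mod 5): 99·t ≡ 4 − 43 = -39 (mod 5).
    Reduce coefficients mod 5: 4·t ≡ 1 (mod 5).
    The inverse of 4 mod 5 is 4 (since 4·4 = 16 = 3·5 + 1), so t ≡ 4·1 = 4 ≡ 4 (mod 5).
    Then x = 43 + 99·4 = 439, valid modulo lcm(99, 5) = 495: x ≡ 439 (mod 495).
Verify: 439 mod 11 = 10 ✓, 439 mod 9 = 7 ✓, 439 mod 5 = 4 ✓.

x ≡ 439 (mod 495).


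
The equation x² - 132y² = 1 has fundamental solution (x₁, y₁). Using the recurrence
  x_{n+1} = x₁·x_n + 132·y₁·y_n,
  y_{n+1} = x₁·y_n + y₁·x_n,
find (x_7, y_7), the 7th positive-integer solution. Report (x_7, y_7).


Step 1: Find the fundamental solution (x₁, y₁) of x² - 132y² = 1.
  Expand √132 as a continued fraction. a₀ = ⌊√132⌋ = 11; iterate m_{k+1} = d_k·a_k − m_k, d_{k+1} = (132 − m_{k+1}²)/d_k, a_{k+1} = ⌊(a₀ + m_{k+1})/d_{k+1}⌋ (starting m₀ = 0, d₀ = 1), with convergents p_k = a_k·p_{k-1} + p_{k-2}, q_k = a_k·q_{k-1} + q_{k-2} (p₋₁ = 1, q₋₁ = 0):
  k = 0: a₀ = 11; p₀/q₀ = 11/1; p₀² − 132·q₀² = 121 − 132 = -11.
  k = 1: m = 11, d = 11, a = ⌊(11 + 11)/11⌋ = 2; p/q = (2·11 + 1)/(2·1 + 0) = 23/2; p² − 132·q² = 529 − 528 = 1.
  The first convergent with p² − 132·q² = 1 gives the fundamental solution (x₁, y₁) = (23, 2).
Step 2: Apply the recurrence (x_{n+1}, y_{n+1}) = (x₁x_n + 132y₁y_n, x₁y_n + y₁x_n) repeatedly.
  From (x_1, y_1) = (23, 2): x_2 = 23·23 + 132·2·2 = 1057; y_2 = 23·2 + 2·23 = 92.
  From (x_2, y_2) = (1057, 92): x_3 = 23·1057 + 132·2·92 = 48599; y_3 = 23·92 + 2·1057 = 4230.
  From (x_3, y_3) = (48599, 4230): x_4 = 23·48599 + 132·2·4230 = 2234497; y_4 = 23·4230 + 2·48599 = 194488.
  From (x_4, y_4) = (2234497, 194488): x_5 = 23·2234497 + 132·2·194488 = 102738263; y_5 = 23·194488 + 2·2234497 = 8942218.
  From (x_5, y_5) = (102738263, 8942218): x_6 = 23·102738263 + 132·2·8942218 = 4723725601; y_6 = 23·8942218 + 2·102738263 = 411147540.
  From (x_6, y_6) = (4723725601, 411147540): x_7 = 23·4723725601 + 132·2·411147540 = 217188639383; y_7 = 23·411147540 + 2·4723725601 = 18903844622.
Step 3: Verify x_7² - 132·y_7² = 47170905077038818620689 - 47170905077038818620688 = 1 (should be 1). ✓

(x_1, y_1) = (23, 2); (x_7, y_7) = (217188639383, 18903844622).


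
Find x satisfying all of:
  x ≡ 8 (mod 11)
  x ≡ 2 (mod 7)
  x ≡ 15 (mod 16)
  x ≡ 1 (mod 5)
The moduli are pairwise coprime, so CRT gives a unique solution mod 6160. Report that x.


Product of moduli M = 11 · 7 · 16 · 5 = 6160.
Merge one congruence at a time:
  Start: x ≡ 8 (mod 11).
  Combine with x ≡ 2 (mod 7); new modulus lcm = 77.
    Write x = 8 + 11·t and substitute into x ≡ 2 (mod 7): 11·t ≡ 2 − 8 = -6 (mod 7).
    Reduce coefficients mod 7: 4·t ≡ 1 (mod 7).
    The inverse of 4 mod 7 is 2 (since 4·2 = 8 = 1·7 + 1), so t ≡ 2·1 = 2 ≡ 2 (mod 7).
    Then x = 8 + 11·2 = 30, valid modulo lcm(11, 7) = 77: x ≡ 30 (mod 77).
  Combine with x ≡ 15 (mod 16); new modulus lcm = 1232.
    Write x = 30 + 77·t and substitute into x ≡ 15 (mod 16): 77·t ≡ 15 − 30 = -15 (mod 16).
    Reduce coefficients mod 16: 13·t ≡ 1 (mod 16).
    The inverse of 13 mod 16 is 5 (since 13·5 = 65 = 4·16 + 1), so t ≡ 5·1 = 5 ≡ 5 (mod 16).
    Then x = 30 + 77·5 = 415, valid modulo lcm(77, 16) = 1232: x ≡ 415 (mod 1232).
  Combine with x ≡ 1 (mod 5); new modulus lcm = 6160.
    Write x = 415 + 1232·t and substitute into x ≡ 1 (mod 5): 1232·t ≡ 1 − 415 = -414 (mod 5).
    Reduce coefficients mod 5: 2·t ≡ 1 (mod 5).
    The inverse of 2 mod 5 is 3 (since 2·3 = 6 = 1·5 + 1), so t ≡ 3·1 = 3 ≡ 3 (mod 5).
    Then x = 415 + 1232·3 = 4111, valid modulo lcm(1232, 5) = 6160: x ≡ 4111 (mod 6160).
Verify against each original: 4111 mod 11 = 8, 4111 mod 7 = 2, 4111 mod 16 = 15, 4111 mod 5 = 1.

x ≡ 4111 (mod 6160).


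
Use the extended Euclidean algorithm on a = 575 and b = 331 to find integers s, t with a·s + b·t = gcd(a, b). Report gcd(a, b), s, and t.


Euclidean algorithm on (575, 331) — divide until remainder is 0:
  575 = 1 · 331 + 244
  331 = 1 · 244 + 87
  244 = 2 · 87 + 70
  87 = 1 · 70 + 17
  70 = 4 · 17 + 2
  17 = 8 · 2 + 1
  2 = 2 · 1 + 0
gcd(575, 331) = 1.
Track Bezout coefficients alongside the remainders: start with r₀ = 575 = a·1 + b·0 (s = 1, t = 0) and r₁ = 331 = a·0 + b·1 (s = 0, t = 1); each new remainder r_{k+1} = r_{k-1} − q_k·r_k inherits s_{k+1} = s_{k-1} − q_k·s_k, t_{k+1} = t_{k-1} − q_k·t_k, so r_k = a·s_k + b·t_k at every step:
  q = 1: r = 244, s = 1 − 1·0 = 1, t = 0 − 1·1 = -1  (check: 575·1 + 331·(-1) = 244)
  q = 1: r = 87, s = 0 − 1·1 = -1, t = 1 − 1·(-1) = 2  (check: 575·(-1) + 331·2 = 87)
  q = 2: r = 70, s = 1 − 2·(-1) = 3, t = -1 − 2·2 = -5  (check: 575·3 + 331·(-5) = 70)
  q = 1: r = 17, s = -1 − 1·3 = -4, t = 2 − 1·(-5) = 7  (check: 575·(-4) + 331·7 = 17)
  q = 4: r = 2, s = 3 − 4·(-4) = 19, t = -5 − 4·7 = -33  (check: 575·19 + 331·(-33) = 2)
  q = 8: r = 1, s = -4 − 8·19 = -156, t = 7 − 8·(-33) = 271  (check: 575·(-156) + 331·271 = 1)
The row with r = 1 (the gcd) gives the Bezout coefficients s = -156, t = 271.
Result: 575 · (-156) + 331 · (271) = 1.

gcd(575, 331) = 1; s = -156, t = 271 (check: 575·(-156) + 331·271 = 1).


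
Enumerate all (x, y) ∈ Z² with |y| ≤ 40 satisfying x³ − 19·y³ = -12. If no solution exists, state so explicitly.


The equation is x³ - 19y³ = -12. For fixed y, x³ = 19·y³ − 12, so a solution requires the RHS to be a perfect cube.
Strategy: iterate y from -40 to 40, compute RHS = 19·y³ − 12, and check whether it is a (positive or negative) perfect cube.
Check small values of y:
  y = 0: RHS = -12 is not a perfect cube.
  y = 1: RHS = 7 is not a perfect cube.
  y = -1: RHS = -31 is not a perfect cube.
  y = 2: RHS = 140 is not a perfect cube.
  y = -2: RHS = -164 is not a perfect cube.
  y = 3: RHS = 501 is not a perfect cube.
  y = -3: RHS = -525 is not a perfect cube.
Continuing the search up to |y| = 40 finds no solutions either.
No (x, y) in the scanned range satisfies the equation.

No integer solutions with |y| ≤ 40.


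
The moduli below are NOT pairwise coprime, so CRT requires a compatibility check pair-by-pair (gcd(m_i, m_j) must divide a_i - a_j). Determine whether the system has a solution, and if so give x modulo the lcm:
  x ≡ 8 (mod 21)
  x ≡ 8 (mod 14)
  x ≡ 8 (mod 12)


Moduli 21, 14, 12 are not pairwise coprime, so CRT works modulo lcm(m_i) when all pairwise compatibility conditions hold.
Pairwise compatibility: gcd(m_i, m_j) must divide a_i - a_j for every pair.
Merge one congruence at a time:
  Start: x ≡ 8 (mod 21).
  Combine with x ≡ 8 (mod 14): gcd(21, 14) = 7; 8 - 8 = 0, which IS divisible by 7, so compatible.
    Write x = 8 + 21·t and substitute into x ≡ 8 (mod 14): 21·t ≡ 8 − 8 = 0 (mod 14).
    Divide the congruence (and modulus) by g = 7: 3·t ≡ 0 (mod 2).
    Reduce coefficients mod 2: 1·t ≡ 0 (mod 2).
    So t ≡ 0 (mod 2).
    Then x = 8 + 21·0 = 8, valid modulo lcm(21, 14) = 42: x ≡ 8 (mod 42).
  Combine with x ≡ 8 (mod 12): gcd(42, 12) = 6; 8 - 8 = 0, which IS divisible by 6, so compatible.
    Write x = 8 + 42·t and substitute into x ≡ 8 (mod 12): 42·t ≡ 8 − 8 = 0 (mod 12).
    Divide the congruence (and modulus) by g = 6: 7·t ≡ 0 (mod 2).
    Reduce coefficients mod 2: 1·t ≡ 0 (mod 2).
    So t ≡ 0 (mod 2).
    Then x = 8 + 42·0 = 8, valid modulo lcm(42, 12) = 84: x ≡ 8 (mod 84).
Verify: 8 mod 21 = 8, 8 mod 14 = 8, 8 mod 12 = 8.

x ≡ 8 (mod 84).


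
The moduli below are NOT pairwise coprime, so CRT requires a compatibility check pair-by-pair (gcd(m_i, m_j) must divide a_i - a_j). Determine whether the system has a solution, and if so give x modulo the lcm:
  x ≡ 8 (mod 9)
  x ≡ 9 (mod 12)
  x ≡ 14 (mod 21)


Moduli 9, 12, 21 are not pairwise coprime, so CRT works modulo lcm(m_i) when all pairwise compatibility conditions hold.
Pairwise compatibility: gcd(m_i, m_j) must divide a_i - a_j for every pair.
Merge one congruence at a time:
  Start: x ≡ 8 (mod 9).
  Combine with x ≡ 9 (mod 12): gcd(9, 12) = 3, and 9 - 8 = 1 is NOT divisible by 3.
    ⇒ system is inconsistent (no integer solution).

No solution (the system is inconsistent).


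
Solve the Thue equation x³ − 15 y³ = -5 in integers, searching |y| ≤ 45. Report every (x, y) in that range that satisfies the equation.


The equation is x³ - 15y³ = -5. For fixed y, x³ = 15·y³ − 5, so a solution requires the RHS to be a perfect cube.
Strategy: iterate y from -45 to 45, compute RHS = 15·y³ − 5, and check whether it is a (positive or negative) perfect cube.
Check small values of y:
  y = 0: RHS = -5 is not a perfect cube.
  y = 1: RHS = 10 is not a perfect cube.
  y = -1: RHS = -20 is not a perfect cube.
  y = 2: RHS = 115 is not a perfect cube.
  y = -2: RHS = -125 = (-5)³ ⇒ x = -5 works.
  y = 3: RHS = 400 is not a perfect cube.
  y = -3: RHS = -410 is not a perfect cube.
Continuing the search up to |y| = 45 finds no further solutions beyond those listed.
Collected solutions: (-5, -2).

Solutions (with |y| ≤ 45): (-5, -2).


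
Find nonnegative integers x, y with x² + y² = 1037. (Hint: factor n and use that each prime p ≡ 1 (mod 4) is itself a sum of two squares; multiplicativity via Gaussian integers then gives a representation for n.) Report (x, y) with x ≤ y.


Step 1: Factor n = 1037 = 17 · 61.
Step 2: Check the mod-4 condition on each prime factor: 17 ≡ 1 (mod 4), exponent 1; 61 ≡ 1 (mod 4), exponent 1.
All primes ≡ 3 (mod 4) appear to even exponent (or don't appear), so by the two-squares theorem n IS expressible as a sum of two squares.
Step 3: Build a representation. Here n = 17 · 61 is a product of primes ≡ 1 (mod 4). Each prime p ≡ 1 (mod 4) is itself a sum of two squares; find a² by testing p − a² for a perfect square:
  17: 17 − 1² = 16 = 4² ⇒ 17 = 1² + 4².
  61: 61 − 1² = 60, 61 − 2² = 57, 61 − 3² = 52, 61 − 4² = 45, 61 − 5² = 36 = 6² ⇒ 61 = 5² + 6².
  Combine using the Brahmagupta–Fibonacci identity (a² + b²)(c² + d²) = (ac − bd)² + (ad + bc)² = (ac + bd)² + (ad − bc)²:
  17 · 61 = 1037: from (1² + 4²)(5² + 6²), take (1·5 − 4·6, 1·6 + 4·5) = (5 − 24, 6 + 20) = (-19, 26); dropping signs (only squares matter) gives (19, 26); check 19² + 26² = 361 + 676 = 1037 ✓.
Step 4: Order so x ≤ y and verify: 19² + 26² = 361 + 676 = 1037 = n. ✓

n = 1037 = 19² + 26² (one valid representation with x ≤ y).


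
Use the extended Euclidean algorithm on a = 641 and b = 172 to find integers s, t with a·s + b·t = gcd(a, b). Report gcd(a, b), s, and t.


Euclidean algorithm on (641, 172) — divide until remainder is 0:
  641 = 3 · 172 + 125
  172 = 1 · 125 + 47
  125 = 2 · 47 + 31
  47 = 1 · 31 + 16
  31 = 1 · 16 + 15
  16 = 1 · 15 + 1
  15 = 15 · 1 + 0
gcd(641, 172) = 1.
Track Bezout coefficients alongside the remainders: start with r₀ = 641 = a·1 + b·0 (s = 1, t = 0) and r₁ = 172 = a·0 + b·1 (s = 0, t = 1); each new remainder r_{k+1} = r_{k-1} − q_k·r_k inherits s_{k+1} = s_{k-1} − q_k·s_k, t_{k+1} = t_{k-1} − q_k·t_k, so r_k = a·s_k + b·t_k at every step:
  q = 3: r = 125, s = 1 − 3·0 = 1, t = 0 − 3·1 = -3  (check: 641·1 + 172·(-3) = 125)
  q = 1: r = 47, s = 0 − 1·1 = -1, t = 1 − 1·(-3) = 4  (check: 641·(-1) + 172·4 = 47)
  q = 2: r = 31, s = 1 − 2·(-1) = 3, t = -3 − 2·4 = -11  (check: 641·3 + 172·(-11) = 31)
  q = 1: r = 16, s = -1 − 1·3 = -4, t = 4 − 1·(-11) = 15  (check: 641·(-4) + 172·15 = 16)
  q = 1: r = 15, s = 3 − 1·(-4) = 7, t = -11 − 1·15 = -26  (check: 641·7 + 172·(-26) = 15)
  q = 1: r = 1, s = -4 − 1·7 = -11, t = 15 − 1·(-26) = 41  (check: 641·(-11) + 172·41 = 1)
The row with r = 1 (the gcd) gives the Bezout coefficients s = -11, t = 41.
Result: 641 · (-11) + 172 · (41) = 1.

gcd(641, 172) = 1; s = -11, t = 41 (check: 641·(-11) + 172·41 = 1).


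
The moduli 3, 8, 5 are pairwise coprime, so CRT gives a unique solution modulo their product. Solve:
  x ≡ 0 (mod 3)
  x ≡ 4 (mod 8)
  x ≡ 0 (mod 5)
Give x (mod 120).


Moduli 3, 8, 5 are pairwise coprime; by CRT there is a unique solution modulo M = 3 · 8 · 5 = 120.
Solve pairwise, accumulating the modulus:
  Start with x ≡ 0 (mod 3).
  Combine with x ≡ 4 (mod 8): since gcd(3, 8) = 1, we get a unique residue mod 24.
    Write x = 0 + 3·t and substitute into x ≡ 4 (mod 8): 3·t ≡ 4 − 0 = 4 (mod 8).
    The inverse of 3 mod 8 is 3 (since 3·3 = 9 = 1·8 + 1), so t ≡ 3·4 = 12 ≡ 4 (mod 8).
    Then x = 0 + 3·4 = 12, valid modulo lcm(3, 8) = 24: x ≡ 12 (mod 24).
  Combine with x ≡ 0 (mod 5): since gcd(24, 5) = 1, we get a unique residue mod 120.
    Write x = 12 + 24·t and substitute into x ≡ 0 (mod 5): 24·t ≡ 0 − 12 = -12 (mod 5).
    Reduce coefficients mod 5: 4·t ≡ 3 (mod 5).
    The inverse of 4 mod 5 is 4 (since 4·4 = 16 = 3·5 + 1), so t ≡ 4·3 = 12 ≡ 2 (mod 5).
    Then x = 12 + 24·2 = 60, valid modulo lcm(24, 5) = 120: x ≡ 60 (mod 120).
Verify: 60 mod 3 = 0 ✓, 60 mod 8 = 4 ✓, 60 mod 5 = 0 ✓.

x ≡ 60 (mod 120).


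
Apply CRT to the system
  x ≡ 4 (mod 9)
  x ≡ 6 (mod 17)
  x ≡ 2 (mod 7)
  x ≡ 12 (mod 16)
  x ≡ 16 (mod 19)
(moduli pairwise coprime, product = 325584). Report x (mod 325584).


Product of moduli M = 9 · 17 · 7 · 16 · 19 = 325584.
Merge one congruence at a time:
  Start: x ≡ 4 (mod 9).
  Combine with x ≡ 6 (mod 17); new modulus lcm = 153.
    Write x = 4 + 9·t and substitute into x ≡ 6 (mod 17): 9·t ≡ 6 − 4 = 2 (mod 17).
    The inverse of 9 mod 17 is 2 (since 9·2 = 18 = 1·17 + 1), so t ≡ 2·2 = 4 ≡ 4 (mod 17).
    Then x = 4 + 9·4 = 40, valid modulo lcm(9, 17) = 153: x ≡ 40 (mod 153).
  Combine with x ≡ 2 (mod 7); new modulus lcm = 1071.
    Write x = 40 + 153·t and substitute into x ≡ 2 (mod 7): 153·t ≡ 2 − 40 = -38 (mod 7).
    Reduce coefficients mod 7: 6·t ≡ 4 (mod 7).
    The inverse of 6 mod 7 is 6 (since 6·6 = 36 = 5·7 + 1), so t ≡ 6·4 = 24 ≡ 3 (mod 7).
    Then x = 40 + 153·3 = 499, valid modulo lcm(153, 7) = 1071: x ≡ 499 (mod 1071).
  Combine with x ≡ 12 (mod 16); new modulus lcm = 17136.
    Write x = 499 + 1071·t and substitute into x ≡ 12 (mod 16): 1071·t ≡ 12 − 499 = -487 (mod 16).
    Reduce coefficients mod 16: 15·t ≡ 9 (mod 16).
    The inverse of 15 mod 16 is 15 (since 15·15 = 225 = 14·16 + 1), so t ≡ 15·9 = 135 ≡ 7 (mod 16).
    Then x = 499 + 1071·7 = 7996, valid modulo lcm(1071, 16) = 17136: x ≡ 7996 (mod 17136).
  Combine with x ≡ 16 (mod 19); new modulus lcm = 325584.
    Write x = 7996 + 17136·t and substitute into x ≡ 16 (mod 19): 17136·t ≡ 16 − 7996 = -7980 (mod 19).
    Reduce coefficients mod 19: 17·t ≡ 0 (mod 19).
    The inverse of 17 mod 19 is 9 (since 17·9 = 153 = 8·19 + 1), so t ≡ 9·0 = 0 ≡ 0 (mod 19).
    Then x = 7996 + 17136·0 = 7996, valid modulo lcm(17136, 19) = 325584: x ≡ 7996 (mod 325584).
Verify against each original: 7996 mod 9 = 4, 7996 mod 17 = 6, 7996 mod 7 = 2, 7996 mod 16 = 12, 7996 mod 19 = 16.

x ≡ 7996 (mod 325584).


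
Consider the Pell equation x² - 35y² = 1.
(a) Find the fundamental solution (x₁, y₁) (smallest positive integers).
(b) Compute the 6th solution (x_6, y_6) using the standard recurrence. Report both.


Step 1: Find the fundamental solution (x₁, y₁) of x² - 35y² = 1.
  Expand √35 as a continued fraction. a₀ = ⌊√35⌋ = 5; iterate m_{k+1} = d_k·a_k − m_k, d_{k+1} = (35 − m_{k+1}²)/d_k, a_{k+1} = ⌊(a₀ + m_{k+1})/d_{k+1}⌋ (starting m₀ = 0, d₀ = 1), with convergents p_k = a_k·p_{k-1} + p_{k-2}, q_k = a_k·q_{k-1} + q_{k-2} (p₋₁ = 1, q₋₁ = 0):
  k = 0: a₀ = 5; p₀/q₀ = 5/1; p₀² − 35·q₀² = 25 − 35 = -10.
  k = 1: m = 5, d = 10, a = ⌊(5 + 5)/10⌋ = 1; p/q = (1·5 + 1)/(1·1 + 0) = 6/1; p² − 35·q² = 36 − 35 = 1.
  The first convergent with p² − 35·q² = 1 gives the fundamental solution (x₁, y₁) = (6, 1).
Step 2: Apply the recurrence (x_{n+1}, y_{n+1}) = (x₁x_n + 35y₁y_n, x₁y_n + y₁x_n) repeatedly.
  From (x_1, y_1) = (6, 1): x_2 = 6·6 + 35·1·1 = 71; y_2 = 6·1 + 1·6 = 12.
  From (x_2, y_2) = (71, 12): x_3 = 6·71 + 35·1·12 = 846; y_3 = 6·12 + 1·71 = 143.
  From (x_3, y_3) = (846, 143): x_4 = 6·846 + 35·1·143 = 10081; y_4 = 6·143 + 1·846 = 1704.
  From (x_4, y_4) = (10081, 1704): x_5 = 6·10081 + 35·1·1704 = 120126; y_5 = 6·1704 + 1·10081 = 20305.
  From (x_5, y_5) = (120126, 20305): x_6 = 6·120126 + 35·1·20305 = 1431431; y_6 = 6·20305 + 1·120126 = 241956.
Step 3: Verify x_6² - 35·y_6² = 2048994707761 - 2048994707760 = 1 (should be 1). ✓

(x_1, y_1) = (6, 1); (x_6, y_6) = (1431431, 241956).


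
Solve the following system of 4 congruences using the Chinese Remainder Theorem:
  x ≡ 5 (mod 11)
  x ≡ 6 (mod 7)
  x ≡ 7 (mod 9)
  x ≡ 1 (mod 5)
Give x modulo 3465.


Product of moduli M = 11 · 7 · 9 · 5 = 3465.
Merge one congruence at a time:
  Start: x ≡ 5 (mod 11).
  Combine with x ≡ 6 (mod 7); new modulus lcm = 77.
    Write x = 5 + 11·t and substitute into x ≡ 6 (mod 7): 11·t ≡ 6 − 5 = 1 (mod 7).
    Reduce coefficients mod 7: 4·t ≡ 1 (mod 7).
    The inverse of 4 mod 7 is 2 (since 4·2 = 8 = 1·7 + 1), so t ≡ 2·1 = 2 ≡ 2 (mod 7).
    Then x = 5 + 11·2 = 27, valid modulo lcm(11, 7) = 77: x ≡ 27 (mod 77).
  Combine with x ≡ 7 (mod 9); new modulus lcm = 693.
    Write x = 27 + 77·t and substitute into x ≡ 7 (mod 9): 77·t ≡ 7 − 27 = -20 (mod 9).
    Reduce coefficients mod 9: 5·t ≡ 7 (mod 9).
    The inverse of 5 mod 9 is 2 (since 5·2 = 10 = 1·9 + 1), so t ≡ 2·7 = 14 ≡ 5 (mod 9).
    Then x = 27 + 77·5 = 412, valid modulo lcm(77, 9) = 693: x ≡ 412 (mod 693).
  Combine with x ≡ 1 (mod 5); new modulus lcm = 3465.
    Write x = 412 + 693·t and substitute into x ≡ 1 (mod 5): 693·t ≡ 1 − 412 = -411 (mod 5).
    Reduce coefficients mod 5: 3·t ≡ 4 (mod 5).
    The inverse of 3 mod 5 is 2 (since 3·2 = 6 = 1·5 + 1), so t ≡ 2·4 = 8 ≡ 3 (mod 5).
    Then x = 412 + 693·3 = 2491, valid modulo lcm(693, 5) = 3465: x ≡ 2491 (mod 3465).
Verify against each original: 2491 mod 11 = 5, 2491 mod 7 = 6, 2491 mod 9 = 7, 2491 mod 5 = 1.

x ≡ 2491 (mod 3465).


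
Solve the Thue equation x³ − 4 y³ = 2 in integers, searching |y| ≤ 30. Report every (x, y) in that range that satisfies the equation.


The equation is x³ - 4y³ = 2. For fixed y, x³ = 4·y³ + 2, so a solution requires the RHS to be a perfect cube.
Strategy: iterate y from -30 to 30, compute RHS = 4·y³ + 2, and check whether it is a (positive or negative) perfect cube.
Check small values of y:
  y = 0: RHS = 2 is not a perfect cube.
  y = 1: RHS = 6 is not a perfect cube.
  y = -1: RHS = -2 is not a perfect cube.
  y = 2: RHS = 34 is not a perfect cube.
  y = -2: RHS = -30 is not a perfect cube.
  y = 3: RHS = 110 is not a perfect cube.
  y = -3: RHS = -106 is not a perfect cube.
Continuing the search up to |y| = 30 finds no solutions either.
No (x, y) in the scanned range satisfies the equation.

No integer solutions with |y| ≤ 30.


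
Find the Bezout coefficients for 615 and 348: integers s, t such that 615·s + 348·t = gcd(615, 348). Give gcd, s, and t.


Euclidean algorithm on (615, 348) — divide until remainder is 0:
  615 = 1 · 348 + 267
  348 = 1 · 267 + 81
  267 = 3 · 81 + 24
  81 = 3 · 24 + 9
  24 = 2 · 9 + 6
  9 = 1 · 6 + 3
  6 = 2 · 3 + 0
gcd(615, 348) = 3.
Track Bezout coefficients alongside the remainders: start with r₀ = 615 = a·1 + b·0 (s = 1, t = 0) and r₁ = 348 = a·0 + b·1 (s = 0, t = 1); each new remainder r_{k+1} = r_{k-1} − q_k·r_k inherits s_{k+1} = s_{k-1} − q_k·s_k, t_{k+1} = t_{k-1} − q_k·t_k, so r_k = a·s_k + b·t_k at every step:
  q = 1: r = 267, s = 1 − 1·0 = 1, t = 0 − 1·1 = -1  (check: 615·1 + 348·(-1) = 267)
  q = 1: r = 81, s = 0 − 1·1 = -1, t = 1 − 1·(-1) = 2  (check: 615·(-1) + 348·2 = 81)
  q = 3: r = 24, s = 1 − 3·(-1) = 4, t = -1 − 3·2 = -7  (check: 615·4 + 348·(-7) = 24)
  q = 3: r = 9, s = -1 − 3·4 = -13, t = 2 − 3·(-7) = 23  (check: 615·(-13) + 348·23 = 9)
  q = 2: r = 6, s = 4 − 2·(-13) = 30, t = -7 − 2·23 = -53  (check: 615·30 + 348·(-53) = 6)
  q = 1: r = 3, s = -13 − 1·30 = -43, t = 23 − 1·(-53) = 76  (check: 615·(-43) + 348·76 = 3)
The row with r = 3 (the gcd) gives the Bezout coefficients s = -43, t = 76.
Result: 615 · (-43) + 348 · (76) = 3.

gcd(615, 348) = 3; s = -43, t = 76 (check: 615·(-43) + 348·76 = 3).


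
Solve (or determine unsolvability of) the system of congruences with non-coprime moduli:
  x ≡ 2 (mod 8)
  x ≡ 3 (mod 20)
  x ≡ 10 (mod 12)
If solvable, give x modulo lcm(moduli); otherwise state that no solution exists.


Moduli 8, 20, 12 are not pairwise coprime, so CRT works modulo lcm(m_i) when all pairwise compatibility conditions hold.
Pairwise compatibility: gcd(m_i, m_j) must divide a_i - a_j for every pair.
Merge one congruence at a time:
  Start: x ≡ 2 (mod 8).
  Combine with x ≡ 3 (mod 20): gcd(8, 20) = 4, and 3 - 2 = 1 is NOT divisible by 4.
    ⇒ system is inconsistent (no integer solution).

No solution (the system is inconsistent).


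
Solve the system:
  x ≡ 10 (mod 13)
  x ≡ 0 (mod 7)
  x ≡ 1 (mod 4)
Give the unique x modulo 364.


Moduli 13, 7, 4 are pairwise coprime; by CRT there is a unique solution modulo M = 13 · 7 · 4 = 364.
Solve pairwise, accumulating the modulus:
  Start with x ≡ 10 (mod 13).
  Combine with x ≡ 0 (mod 7): since gcd(13, 7) = 1, we get a unique residue mod 91.
    Write x = 10 + 13·t and substitute into x ≡ 0 (mod 7): 13·t ≡ 0 − 10 = -10 (mod 7).
    Reduce coefficients mod 7: 6·t ≡ 4 (mod 7).
    The inverse of 6 mod 7 is 6 (since 6·6 = 36 = 5·7 + 1), so t ≡ 6·4 = 24 ≡ 3 (mod 7).
    Then x = 10 + 13·3 = 49, valid modulo lcm(13, 7) = 91: x ≡ 49 (mod 91).
  Combine with x ≡ 1 (mod 4): since gcd(91, 4) = 1, we get a unique residue mod 364.
    Write x = 49 + 91·t and substitute into x ≡ 1 (mod 4): 91·t ≡ 1 − 49 = -48 (mod 4).
    Reduce coefficients mod 4: 3·t ≡ 0 (mod 4).
    The inverse of 3 mod 4 is 3 (since 3·3 = 9 = 2·4 + 1), so t ≡ 3·0 = 0 ≡ 0 (mod 4).
    Then x = 49 + 91·0 = 49, valid modulo lcm(91, 4) = 364: x ≡ 49 (mod 364).
Verify: 49 mod 13 = 10 ✓, 49 mod 7 = 0 ✓, 49 mod 4 = 1 ✓.

x ≡ 49 (mod 364).


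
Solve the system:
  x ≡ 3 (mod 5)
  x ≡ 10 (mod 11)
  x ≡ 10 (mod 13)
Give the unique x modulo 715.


Moduli 5, 11, 13 are pairwise coprime; by CRT there is a unique solution modulo M = 5 · 11 · 13 = 715.
Solve pairwise, accumulating the modulus:
  Start with x ≡ 3 (mod 5).
  Combine with x ≡ 10 (mod 11): since gcd(5, 11) = 1, we get a unique residue mod 55.
    Write x = 3 + 5·t and substitute into x ≡ 10 (mod 11): 5·t ≡ 10 − 3 = 7 (mod 11).
    The inverse of 5 mod 11 is 9 (since 5·9 = 45 = 4·11 + 1), so t ≡ 9·7 = 63 ≡ 8 (mod 11).
    Then x = 3 + 5·8 = 43, valid modulo lcm(5, 11) = 55: x ≡ 43 (mod 55).
  Combine with x ≡ 10 (mod 13): since gcd(55, 13) = 1, we get a unique residue mod 715.
    Write x = 43 + 55·t and substitute into x ≡ 10 (mod 13): 55·t ≡ 10 − 43 = -33 (mod 13).
    Reduce coefficients mod 13: 3·t ≡ 6 (mod 13).
    The inverse of 3 mod 13 is 9 (since 3·9 = 27 = 2·13 + 1), so t ≡ 9·6 = 54 ≡ 2 (mod 13).
    Then x = 43 + 55·2 = 153, valid modulo lcm(55, 13) = 715: x ≡ 153 (mod 715).
Verify: 153 mod 5 = 3 ✓, 153 mod 11 = 10 ✓, 153 mod 13 = 10 ✓.

x ≡ 153 (mod 715).


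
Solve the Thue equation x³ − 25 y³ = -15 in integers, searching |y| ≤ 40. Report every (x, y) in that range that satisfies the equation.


The equation is x³ - 25y³ = -15. For fixed y, x³ = 25·y³ − 15, so a solution requires the RHS to be a perfect cube.
Strategy: iterate y from -40 to 40, compute RHS = 25·y³ − 15, and check whether it is a (positive or negative) perfect cube.
Check small values of y:
  y = 0: RHS = -15 is not a perfect cube.
  y = 1: RHS = 10 is not a perfect cube.
  y = -1: RHS = -40 is not a perfect cube.
  y = 2: RHS = 185 is not a perfect cube.
  y = -2: RHS = -215 is not a perfect cube.
  y = 3: RHS = 660 is not a perfect cube.
  y = -3: RHS = -690 is not a perfect cube.
Continuing the search up to |y| = 40 finds no solutions either.
No (x, y) in the scanned range satisfies the equation.

No integer solutions with |y| ≤ 40.


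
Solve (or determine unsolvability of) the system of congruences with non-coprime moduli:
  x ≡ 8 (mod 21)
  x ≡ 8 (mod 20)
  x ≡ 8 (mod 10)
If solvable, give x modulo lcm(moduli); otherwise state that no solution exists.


Moduli 21, 20, 10 are not pairwise coprime, so CRT works modulo lcm(m_i) when all pairwise compatibility conditions hold.
Pairwise compatibility: gcd(m_i, m_j) must divide a_i - a_j for every pair.
Merge one congruence at a time:
  Start: x ≡ 8 (mod 21).
  Combine with x ≡ 8 (mod 20): gcd(21, 20) = 1; 8 - 8 = 0, which IS divisible by 1, so compatible.
    Write x = 8 + 21·t and substitute into x ≡ 8 (mod 20): 21·t ≡ 8 − 8 = 0 (mod 20).
    Reduce coefficients mod 20: 1·t ≡ 0 (mod 20).
    So t ≡ 0 (mod 20).
    Then x = 8 + 21·0 = 8, valid modulo lcm(21, 20) = 420: x ≡ 8 (mod 420).
  Combine with x ≡ 8 (mod 10): gcd(420, 10) = 10; 8 - 8 = 0, which IS divisible by 10, so compatible.
    Write x = 8 + 420·t and substitute into x ≡ 8 (mod 10): 420·t ≡ 8 − 8 = 0 (mod 10).
    Divide the congruence (and modulus) by g = 10: 42·t ≡ 0 (mod 1).
    Modulo 1 every t works; take t = 0.
    Then x = 8 + 420·0 = 8, valid modulo lcm(420, 10) = 420: x ≡ 8 (mod 420).
Verify: 8 mod 21 = 8, 8 mod 20 = 8, 8 mod 10 = 8.

x ≡ 8 (mod 420).


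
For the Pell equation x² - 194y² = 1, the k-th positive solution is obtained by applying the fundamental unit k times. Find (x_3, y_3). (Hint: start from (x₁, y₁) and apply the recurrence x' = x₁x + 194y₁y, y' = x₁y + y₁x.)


Step 1: Find the fundamental solution (x₁, y₁) of x² - 194y² = 1.
  Expand √194 as a continued fraction. a₀ = ⌊√194⌋ = 13; iterate m_{k+1} = d_k·a_k − m_k, d_{k+1} = (194 − m_{k+1}²)/d_k, a_{k+1} = ⌊(a₀ + m_{k+1})/d_{k+1}⌋ (starting m₀ = 0, d₀ = 1), with convergents p_k = a_k·p_{k-1} + p_{k-2}, q_k = a_k·q_{k-1} + q_{k-2} (p₋₁ = 1, q₋₁ = 0):
  k = 0: a₀ = 13; p₀/q₀ = 13/1; p₀² − 194·q₀² = 169 − 194 = -25.
  k = 1: m = 13, d = 25, a = ⌊(13 + 13)/25⌋ = 1; p/q = (1·13 + 1)/(1·1 + 0) = 14/1; p² − 194·q² = 196 − 194 = 2.
  k = 2: m = 12, d = 2, a = ⌊(13 + 12)/2⌋ = 12; p/q = (12·14 + 13)/(12·1 + 1) = 181/13; p² − 194·q² = 32761 − 32786 = -25.
  k = 3: m = 12, d = 25, a = ⌊(13 + 12)/25⌋ = 1; p/q = (1·181 + 14)/(1·13 + 1) = 195/14; p² − 194·q² = 38025 − 38024 = 1.
  The first convergent with p² − 194·q² = 1 gives the fundamental solution (x₁, y₁) = (195, 14).
Step 2: Apply the recurrence (x_{n+1}, y_{n+1}) = (x₁x_n + 194y₁y_n, x₁y_n + y₁x_n) repeatedly.
  From (x_1, y_1) = (195, 14): x_2 = 195·195 + 194·14·14 = 76049; y_2 = 195·14 + 14·195 = 5460.
  From (x_2, y_2) = (76049, 5460): x_3 = 195·76049 + 194·14·5460 = 29658915; y_3 = 195·5460 + 14·76049 = 2129386.
Step 3: Verify x_3² - 194·y_3² = 879651238977225 - 879651238977224 = 1 (should be 1). ✓

(x_1, y_1) = (195, 14); (x_3, y_3) = (29658915, 2129386).


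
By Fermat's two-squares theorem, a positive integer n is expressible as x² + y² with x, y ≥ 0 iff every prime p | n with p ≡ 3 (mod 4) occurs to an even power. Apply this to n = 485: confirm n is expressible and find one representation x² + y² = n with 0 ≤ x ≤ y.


Step 1: Factor n = 485 = 5 · 97.
Step 2: Check the mod-4 condition on each prime factor: 5 ≡ 1 (mod 4), exponent 1; 97 ≡ 1 (mod 4), exponent 1.
All primes ≡ 3 (mod 4) appear to even exponent (or don't appear), so by the two-squares theorem n IS expressible as a sum of two squares.
Step 3: Build a representation. Here n = 5 · 97 is a product of primes ≡ 1 (mod 4). Each prime p ≡ 1 (mod 4) is itself a sum of two squares; find a² by testing p − a² for a perfect square:
  5: 5 − 1² = 4 = 2² ⇒ 5 = 1² + 2².
  97: 97 − 1² = 96, 97 − 2² = 93, 97 − 3² = 88, 97 − 4² = 81 = 9² ⇒ 97 = 4² + 9².
  Combine using the Brahmagupta–Fibonacci identity (a² + b²)(c² + d²) = (ac − bd)² + (ad + bc)² = (ac + bd)² + (ad − bc)²:
  5 · 97 = 485: from (1² + 2²)(4² + 9²), take (1·4 − 2·9, 1·9 + 2·4) = (4 − 18, 9 + 8) = (-14, 17); dropping signs (only squares matter) gives (14, 17); check 14² + 17² = 196 + 289 = 485 ✓.
Step 4: Order so x ≤ y and verify: 14² + 17² = 196 + 289 = 485 = n. ✓

n = 485 = 14² + 17² (one valid representation with x ≤ y).


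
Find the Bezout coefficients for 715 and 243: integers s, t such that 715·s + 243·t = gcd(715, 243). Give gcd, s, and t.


Euclidean algorithm on (715, 243) — divide until remainder is 0:
  715 = 2 · 243 + 229
  243 = 1 · 229 + 14
  229 = 16 · 14 + 5
  14 = 2 · 5 + 4
  5 = 1 · 4 + 1
  4 = 4 · 1 + 0
gcd(715, 243) = 1.
Track Bezout coefficients alongside the remainders: start with r₀ = 715 = a·1 + b·0 (s = 1, t = 0) and r₁ = 243 = a·0 + b·1 (s = 0, t = 1); each new remainder r_{k+1} = r_{k-1} − q_k·r_k inherits s_{k+1} = s_{k-1} − q_k·s_k, t_{k+1} = t_{k-1} − q_k·t_k, so r_k = a·s_k + b·t_k at every step:
  q = 2: r = 229, s = 1 − 2·0 = 1, t = 0 − 2·1 = -2  (check: 715·1 + 243·(-2) = 229)
  q = 1: r = 14, s = 0 − 1·1 = -1, t = 1 − 1·(-2) = 3  (check: 715·(-1) + 243·3 = 14)
  q = 16: r = 5, s = 1 − 16·(-1) = 17, t = -2 − 16·3 = -50  (check: 715·17 + 243·(-50) = 5)
  q = 2: r = 4, s = -1 − 2·17 = -35, t = 3 − 2·(-50) = 103  (check: 715·(-35) + 243·103 = 4)
  q = 1: r = 1, s = 17 − 1·(-35) = 52, t = -50 − 1·103 = -153  (check: 715·52 + 243·(-153) = 1)
The row with r = 1 (the gcd) gives the Bezout coefficients s = 52, t = -153.
Result: 715 · (52) + 243 · (-153) = 1.

gcd(715, 243) = 1; s = 52, t = -153 (check: 715·52 + 243·(-153) = 1).


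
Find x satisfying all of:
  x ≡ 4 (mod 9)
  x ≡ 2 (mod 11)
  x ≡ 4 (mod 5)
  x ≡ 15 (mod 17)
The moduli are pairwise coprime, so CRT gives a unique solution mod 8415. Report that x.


Product of moduli M = 9 · 11 · 5 · 17 = 8415.
Merge one congruence at a time:
  Start: x ≡ 4 (mod 9).
  Combine with x ≡ 2 (mod 11); new modulus lcm = 99.
    Write x = 4 + 9·t and substitute into x ≡ 2 (mod 11): 9·t ≡ 2 − 4 = -2 (mod 11).
    Reduce coefficients mod 11: 9·t ≡ 9 (mod 11).
    The inverse of 9 mod 11 is 5 (since 9·5 = 45 = 4·11 + 1), so t ≡ 5·9 = 45 ≡ 1 (mod 11).
    Then x = 4 + 9·1 = 13, valid modulo lcm(9, 11) = 99: x ≡ 13 (mod 99).
  Combine with x ≡ 4 (mod 5); new modulus lcm = 495.
    Write x = 13 + 99·t and substitute into x ≡ 4 (mod 5): 99·t ≡ 4 − 13 = -9 (mod 5).
    Reduce coefficients mod 5: 4·t ≡ 1 (mod 5).
    The inverse of 4 mod 5 is 4 (since 4·4 = 16 = 3·5 + 1), so t ≡ 4·1 = 4 ≡ 4 (mod 5).
    Then x = 13 + 99·4 = 409, valid modulo lcm(99, 5) = 495: x ≡ 409 (mod 495).
  Combine with x ≡ 15 (mod 17); new modulus lcm = 8415.
    Write x = 409 + 495·t and substitute into x ≡ 15 (mod 17): 495·t ≡ 15 − 409 = -394 (mod 17).
    Reduce coefficients mod 17: 2·t ≡ 14 (mod 17).
    The inverse of 2 mod 17 is 9 (since 2·9 = 18 = 1·17 + 1), so t ≡ 9·14 = 126 ≡ 7 (mod 17).
    Then x = 409 + 495·7 = 3874, valid modulo lcm(495, 17) = 8415: x ≡ 3874 (mod 8415).
Verify against each original: 3874 mod 9 = 4, 3874 mod 11 = 2, 3874 mod 5 = 4, 3874 mod 17 = 15.

x ≡ 3874 (mod 8415).


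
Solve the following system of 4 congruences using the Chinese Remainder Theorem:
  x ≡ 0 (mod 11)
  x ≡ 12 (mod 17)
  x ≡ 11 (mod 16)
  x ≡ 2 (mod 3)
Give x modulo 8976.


Product of moduli M = 11 · 17 · 16 · 3 = 8976.
Merge one congruence at a time:
  Start: x ≡ 0 (mod 11).
  Combine with x ≡ 12 (mod 17); new modulus lcm = 187.
    Write x = 0 + 11·t and substitute into x ≡ 12 (mod 17): 11·t ≡ 12 − 0 = 12 (mod 17).
    The inverse of 11 mod 17 is 14 (since 11·14 = 154 = 9·17 + 1), so t ≡ 14·12 = 168 ≡ 15 (mod 17).
    Then x = 0 + 11·15 = 165, valid modulo lcm(11, 17) = 187: x ≡ 165 (mod 187).
  Combine with x ≡ 11 (mod 16); new modulus lcm = 2992.
    Write x = 165 + 187·t and substitute into x ≡ 11 (mod 16): 187·t ≡ 11 − 165 = -154 (mod 16).
    Reduce coefficients mod 16: 11·t ≡ 6 (mod 16).
    The inverse of 11 mod 16 is 3 (since 11·3 = 33 = 2·16 + 1), so t ≡ 3·6 = 18 ≡ 2 (mod 16).
    Then x = 165 + 187·2 = 539, valid modulo lcm(187, 16) = 2992: x ≡ 539 (mod 2992).
  Combine with x ≡ 2 (mod 3); new modulus lcm = 8976.
    Write x = 539 + 2992·t and substitute into x ≡ 2 (mod 3): 2992·t ≡ 2 − 539 = -537 (mod 3).
    Reduce coefficients mod 3: 1·t ≡ 0 (mod 3).
    So t ≡ 0 (mod 3).
    Then x = 539 + 2992·0 = 539, valid modulo lcm(2992, 3) = 8976: x ≡ 539 (mod 8976).
Verify against each original: 539 mod 11 = 0, 539 mod 17 = 12, 539 mod 16 = 11, 539 mod 3 = 2.

x ≡ 539 (mod 8976).


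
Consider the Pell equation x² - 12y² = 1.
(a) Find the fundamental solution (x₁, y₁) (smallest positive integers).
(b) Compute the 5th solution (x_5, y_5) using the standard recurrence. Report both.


Step 1: Find the fundamental solution (x₁, y₁) of x² - 12y² = 1.
  Expand √12 as a continued fraction. a₀ = ⌊√12⌋ = 3; iterate m_{k+1} = d_k·a_k − m_k, d_{k+1} = (12 − m_{k+1}²)/d_k, a_{k+1} = ⌊(a₀ + m_{k+1})/d_{k+1}⌋ (starting m₀ = 0, d₀ = 1), with convergents p_k = a_k·p_{k-1} + p_{k-2}, q_k = a_k·q_{k-1} + q_{k-2} (p₋₁ = 1, q₋₁ = 0):
  k = 0: a₀ = 3; p₀/q₀ = 3/1; p₀² − 12·q₀² = 9 − 12 = -3.
  k = 1: m = 3, d = 3, a = ⌊(3 + 3)/3⌋ = 2; p/q = (2·3 + 1)/(2·1 + 0) = 7/2; p² − 12·q² = 49 − 48 = 1.
  The first convergent with p² − 12·q² = 1 gives the fundamental solution (x₁, y₁) = (7, 2).
Step 2: Apply the recurrence (x_{n+1}, y_{n+1}) = (x₁x_n + 12y₁y_n, x₁y_n + y₁x_n) repeatedly.
  From (x_1, y_1) = (7, 2): x_2 = 7·7 + 12·2·2 = 97; y_2 = 7·2 + 2·7 = 28.
  From (x_2, y_2) = (97, 28): x_3 = 7·97 + 12·2·28 = 1351; y_3 = 7·28 + 2·97 = 390.
  From (x_3, y_3) = (1351, 390): x_4 = 7·1351 + 12·2·390 = 18817; y_4 = 7·390 + 2·1351 = 5432.
  From (x_4, y_4) = (18817, 5432): x_5 = 7·18817 + 12·2·5432 = 262087; y_5 = 7·5432 + 2·18817 = 75658.
Step 3: Verify x_5² - 12·y_5² = 68689595569 - 68689595568 = 1 (should be 1). ✓

(x_1, y_1) = (7, 2); (x_5, y_5) = (262087, 75658).


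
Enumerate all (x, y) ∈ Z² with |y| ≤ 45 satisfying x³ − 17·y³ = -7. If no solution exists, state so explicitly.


The equation is x³ - 17y³ = -7. For fixed y, x³ = 17·y³ − 7, so a solution requires the RHS to be a perfect cube.
Strategy: iterate y from -45 to 45, compute RHS = 17·y³ − 7, and check whether it is a (positive or negative) perfect cube.
Check small values of y:
  y = 0: RHS = -7 is not a perfect cube.
  y = 1: RHS = 10 is not a perfect cube.
  y = -1: RHS = -24 is not a perfect cube.
  y = 2: RHS = 129 is not a perfect cube.
  y = -2: RHS = -143 is not a perfect cube.
  y = 3: RHS = 452 is not a perfect cube.
  y = -3: RHS = -466 is not a perfect cube.
Continuing the search up to |y| = 45 finds no solutions either.
No (x, y) in the scanned range satisfies the equation.

No integer solutions with |y| ≤ 45.


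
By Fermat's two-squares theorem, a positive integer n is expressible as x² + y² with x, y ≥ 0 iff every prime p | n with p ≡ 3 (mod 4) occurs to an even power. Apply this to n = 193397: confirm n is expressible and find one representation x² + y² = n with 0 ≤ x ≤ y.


Step 1: Factor n = 193397 = 41 · 53 · 89.
Step 2: Check the mod-4 condition on each prime factor: 41 ≡ 1 (mod 4), exponent 1; 53 ≡ 1 (mod 4), exponent 1; 89 ≡ 1 (mod 4), exponent 1.
All primes ≡ 3 (mod 4) appear to even exponent (or don't appear), so by the two-squares theorem n IS expressible as a sum of two squares.
Step 3: Build a representation. Here n = 41 · 53 · 89 is a product of primes ≡ 1 (mod 4). Each prime p ≡ 1 (mod 4) is itself a sum of two squares; find a² by testing p − a² for a perfect square:
  41: 41 − 1² = 40, 41 − 2² = 37, 41 − 3² = 32, 41 − 4² = 25 = 5² ⇒ 41 = 4² + 5².
  53: 53 − 1² = 52, 53 − 2² = 49 = 7² ⇒ 53 = 2² + 7².
  89: 89 − 1² = 88, 89 − 2² = 85, 89 − 3² = 80, 89 − 4² = 73, 89 − 5² = 64 = 8² ⇒ 89 = 5² + 8².
  Combine using the Brahmagupta–Fibonacci identity (a² + b²)(c² + d²) = (ac − bd)² + (ad + bc)² = (ac + bd)² + (ad − bc)²:
  41 · 53 = 2173: from (4² + 5²)(2² + 7²), take (4·2 − 5·7, 4·7 + 5·2) = (8 − 35, 28 + 10) = (-27, 38); dropping signs (only squares matter) gives (27, 38); check 27² + 38² = 729 + 1444 = 2173 ✓.
  2173 · 89 = 193397: from (27² + 38²)(5² + 8²), take (27·5 − 38·8, 27·8 + 38·5) = (135 − 304, 216 + 190) = (-169, 406); dropping signs (only squares matter) gives (169, 406); check 169² + 406² = 28561 + 164836 = 193397 ✓.
Step 4: Order so x ≤ y and verify: 169² + 406² = 28561 + 164836 = 193397 = n. ✓

n = 193397 = 169² + 406² (one valid representation with x ≤ y).


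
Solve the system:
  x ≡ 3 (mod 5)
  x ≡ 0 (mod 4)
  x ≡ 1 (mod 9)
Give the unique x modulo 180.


Moduli 5, 4, 9 are pairwise coprime; by CRT there is a unique solution modulo M = 5 · 4 · 9 = 180.
Solve pairwise, accumulating the modulus:
  Start with x ≡ 3 (mod 5).
  Combine with x ≡ 0 (mod 4): since gcd(5, 4) = 1, we get a unique residue mod 20.
    Write x = 3 + 5·t and substitute into x ≡ 0 (mod 4): 5·t ≡ 0 − 3 = -3 (mod 4).
    Reduce coefficients mod 4: 1·t ≡ 1 (mod 4).
    So t ≡ 1 (mod 4).
    Then x = 3 + 5·1 = 8, valid modulo lcm(5, 4) = 20: x ≡ 8 (mod 20).
  Combine with x ≡ 1 (mod 9): since gcd(20, 9) = 1, we get a unique residue mod 180.
    Write x = 8 + 20·t and substitute into x ≡ 1 (mod 9): 20·t ≡ 1 − 8 = -7 (mod 9).
    Reduce coefficients mod 9: 2·t ≡ 2 (mod 9).
    The inverse of 2 mod 9 is 5 (since 2·5 = 10 = 1·9 + 1), so t ≡ 5·2 = 10 ≡ 1 (mod 9).
    Then x = 8 + 20·1 = 28, valid modulo lcm(20, 9) = 180: x ≡ 28 (mod 180).
Verify: 28 mod 5 = 3 ✓, 28 mod 4 = 0 ✓, 28 mod 9 = 1 ✓.

x ≡ 28 (mod 180).
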